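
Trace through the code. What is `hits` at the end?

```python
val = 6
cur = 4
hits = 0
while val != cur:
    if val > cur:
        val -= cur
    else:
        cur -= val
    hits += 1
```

Let's trace through this code step by step.

Initialize: val = 6
Initialize: cur = 4
Initialize: hits = 0
Entering loop: while val != cur:

After execution: hits = 2
2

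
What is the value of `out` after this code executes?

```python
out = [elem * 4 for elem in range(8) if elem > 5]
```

Let's trace through this code step by step.

Initialize: out = [elem * 4 for elem in range(8) if elem > 5]

After execution: out = [24, 28]
[24, 28]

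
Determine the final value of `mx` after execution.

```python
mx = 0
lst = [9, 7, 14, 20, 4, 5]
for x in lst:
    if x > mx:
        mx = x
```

Let's trace through this code step by step.

Initialize: mx = 0
Initialize: lst = [9, 7, 14, 20, 4, 5]
Entering loop: for x in lst:

After execution: mx = 20
20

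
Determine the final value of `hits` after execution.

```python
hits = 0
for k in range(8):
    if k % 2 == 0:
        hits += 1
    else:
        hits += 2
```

Let's trace through this code step by step.

Initialize: hits = 0
Entering loop: for k in range(8):

After execution: hits = 12
12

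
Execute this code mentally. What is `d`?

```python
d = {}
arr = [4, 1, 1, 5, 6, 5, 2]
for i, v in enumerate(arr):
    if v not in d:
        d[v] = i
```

Let's trace through this code step by step.

Initialize: d = {}
Initialize: arr = [4, 1, 1, 5, 6, 5, 2]
Entering loop: for i, v in enumerate(arr):

After execution: d = {4: 0, 1: 1, 5: 3, 6: 4, 2: 6}
{4: 0, 1: 1, 5: 3, 6: 4, 2: 6}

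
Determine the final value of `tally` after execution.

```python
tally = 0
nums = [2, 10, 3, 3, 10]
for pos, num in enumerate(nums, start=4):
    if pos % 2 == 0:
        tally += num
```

Let's trace through this code step by step.

Initialize: tally = 0
Initialize: nums = [2, 10, 3, 3, 10]
Entering loop: for pos, num in enumerate(nums, start=4):

After execution: tally = 15
15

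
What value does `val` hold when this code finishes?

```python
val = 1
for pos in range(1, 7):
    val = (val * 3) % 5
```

Let's trace through this code step by step.

Initialize: val = 1
Entering loop: for pos in range(1, 7):

After execution: val = 4
4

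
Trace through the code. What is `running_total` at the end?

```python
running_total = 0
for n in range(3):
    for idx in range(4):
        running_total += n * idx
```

Let's trace through this code step by step.

Initialize: running_total = 0
Entering loop: for n in range(3):

After execution: running_total = 18
18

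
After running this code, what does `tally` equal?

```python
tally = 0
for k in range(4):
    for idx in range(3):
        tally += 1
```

Let's trace through this code step by step.

Initialize: tally = 0
Entering loop: for k in range(4):

After execution: tally = 12
12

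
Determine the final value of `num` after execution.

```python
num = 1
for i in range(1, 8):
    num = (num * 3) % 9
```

Let's trace through this code step by step.

Initialize: num = 1
Entering loop: for i in range(1, 8):

After execution: num = 0
0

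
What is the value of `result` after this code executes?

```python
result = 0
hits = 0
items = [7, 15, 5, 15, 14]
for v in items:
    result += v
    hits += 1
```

Let's trace through this code step by step.

Initialize: result = 0
Initialize: hits = 0
Initialize: items = [7, 15, 5, 15, 14]
Entering loop: for v in items:

After execution: result = 56
56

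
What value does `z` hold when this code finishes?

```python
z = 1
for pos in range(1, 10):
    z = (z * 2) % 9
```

Let's trace through this code step by step.

Initialize: z = 1
Entering loop: for pos in range(1, 10):

After execution: z = 8
8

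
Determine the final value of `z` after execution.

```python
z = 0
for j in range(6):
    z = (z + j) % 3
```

Let's trace through this code step by step.

Initialize: z = 0
Entering loop: for j in range(6):

After execution: z = 0
0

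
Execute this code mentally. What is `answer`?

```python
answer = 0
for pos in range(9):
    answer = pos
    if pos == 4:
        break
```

Let's trace through this code step by step.

Initialize: answer = 0
Entering loop: for pos in range(9):

After execution: answer = 4
4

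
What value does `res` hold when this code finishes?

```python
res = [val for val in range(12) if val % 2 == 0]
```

Let's trace through this code step by step.

Initialize: res = [val for val in range(12) if val % 2 == 0]

After execution: res = [0, 2, 4, 6, 8, 10]
[0, 2, 4, 6, 8, 10]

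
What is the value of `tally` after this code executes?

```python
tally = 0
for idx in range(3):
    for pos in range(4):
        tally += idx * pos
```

Let's trace through this code step by step.

Initialize: tally = 0
Entering loop: for idx in range(3):

After execution: tally = 18
18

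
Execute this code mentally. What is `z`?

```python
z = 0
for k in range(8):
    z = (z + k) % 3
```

Let's trace through this code step by step.

Initialize: z = 0
Entering loop: for k in range(8):

After execution: z = 1
1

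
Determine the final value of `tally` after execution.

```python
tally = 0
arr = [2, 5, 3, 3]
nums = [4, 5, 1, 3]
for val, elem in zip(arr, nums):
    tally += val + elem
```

Let's trace through this code step by step.

Initialize: tally = 0
Initialize: arr = [2, 5, 3, 3]
Initialize: nums = [4, 5, 1, 3]
Entering loop: for val, elem in zip(arr, nums):

After execution: tally = 26
26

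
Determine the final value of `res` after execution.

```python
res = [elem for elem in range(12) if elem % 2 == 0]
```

Let's trace through this code step by step.

Initialize: res = [elem for elem in range(12) if elem % 2 == 0]

After execution: res = [0, 2, 4, 6, 8, 10]
[0, 2, 4, 6, 8, 10]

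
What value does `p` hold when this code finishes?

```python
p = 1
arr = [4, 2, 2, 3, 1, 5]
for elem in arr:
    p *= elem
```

Let's trace through this code step by step.

Initialize: p = 1
Initialize: arr = [4, 2, 2, 3, 1, 5]
Entering loop: for elem in arr:

After execution: p = 240
240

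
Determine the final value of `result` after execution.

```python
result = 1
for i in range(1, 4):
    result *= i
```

Let's trace through this code step by step.

Initialize: result = 1
Entering loop: for i in range(1, 4):

After execution: result = 6
6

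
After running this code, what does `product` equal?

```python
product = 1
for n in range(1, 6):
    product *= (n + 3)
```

Let's trace through this code step by step.

Initialize: product = 1
Entering loop: for n in range(1, 6):

After execution: product = 6720
6720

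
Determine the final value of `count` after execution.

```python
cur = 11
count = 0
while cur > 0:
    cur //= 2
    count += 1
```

Let's trace through this code step by step.

Initialize: cur = 11
Initialize: count = 0
Entering loop: while cur > 0:

After execution: count = 4
4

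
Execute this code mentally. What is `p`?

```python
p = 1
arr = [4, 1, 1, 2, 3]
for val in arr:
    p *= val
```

Let's trace through this code step by step.

Initialize: p = 1
Initialize: arr = [4, 1, 1, 2, 3]
Entering loop: for val in arr:

After execution: p = 24
24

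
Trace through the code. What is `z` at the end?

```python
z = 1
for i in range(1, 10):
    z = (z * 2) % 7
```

Let's trace through this code step by step.

Initialize: z = 1
Entering loop: for i in range(1, 10):

After execution: z = 1
1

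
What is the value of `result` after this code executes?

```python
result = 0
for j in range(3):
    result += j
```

Let's trace through this code step by step.

Initialize: result = 0
Entering loop: for j in range(3):

After execution: result = 3
3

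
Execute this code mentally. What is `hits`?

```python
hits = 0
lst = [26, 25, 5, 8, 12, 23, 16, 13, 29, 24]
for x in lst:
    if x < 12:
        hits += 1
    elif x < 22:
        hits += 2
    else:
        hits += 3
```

Let's trace through this code step by step.

Initialize: hits = 0
Initialize: lst = [26, 25, 5, 8, 12, 23, 16, 13, 29, 24]
Entering loop: for x in lst:

After execution: hits = 23
23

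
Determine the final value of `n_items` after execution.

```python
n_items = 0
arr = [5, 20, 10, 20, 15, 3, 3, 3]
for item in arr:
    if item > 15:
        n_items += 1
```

Let's trace through this code step by step.

Initialize: n_items = 0
Initialize: arr = [5, 20, 10, 20, 15, 3, 3, 3]
Entering loop: for item in arr:

After execution: n_items = 2
2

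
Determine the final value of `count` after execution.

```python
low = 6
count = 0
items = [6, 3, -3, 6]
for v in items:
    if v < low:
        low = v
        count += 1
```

Let's trace through this code step by step.

Initialize: low = 6
Initialize: count = 0
Initialize: items = [6, 3, -3, 6]
Entering loop: for v in items:

After execution: count = 2
2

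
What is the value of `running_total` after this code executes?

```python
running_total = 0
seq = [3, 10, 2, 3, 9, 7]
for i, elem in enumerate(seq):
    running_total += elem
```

Let's trace through this code step by step.

Initialize: running_total = 0
Initialize: seq = [3, 10, 2, 3, 9, 7]
Entering loop: for i, elem in enumerate(seq):

After execution: running_total = 34
34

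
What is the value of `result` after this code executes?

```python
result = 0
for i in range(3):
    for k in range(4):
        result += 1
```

Let's trace through this code step by step.

Initialize: result = 0
Entering loop: for i in range(3):

After execution: result = 12
12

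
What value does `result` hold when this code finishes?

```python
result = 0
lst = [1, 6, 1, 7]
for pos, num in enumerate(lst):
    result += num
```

Let's trace through this code step by step.

Initialize: result = 0
Initialize: lst = [1, 6, 1, 7]
Entering loop: for pos, num in enumerate(lst):

After execution: result = 15
15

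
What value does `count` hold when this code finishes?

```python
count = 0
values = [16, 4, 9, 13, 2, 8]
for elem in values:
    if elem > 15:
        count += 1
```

Let's trace through this code step by step.

Initialize: count = 0
Initialize: values = [16, 4, 9, 13, 2, 8]
Entering loop: for elem in values:

After execution: count = 1
1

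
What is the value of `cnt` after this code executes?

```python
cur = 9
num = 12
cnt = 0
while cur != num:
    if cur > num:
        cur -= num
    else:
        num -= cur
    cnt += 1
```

Let's trace through this code step by step.

Initialize: cur = 9
Initialize: num = 12
Initialize: cnt = 0
Entering loop: while cur != num:

After execution: cnt = 3
3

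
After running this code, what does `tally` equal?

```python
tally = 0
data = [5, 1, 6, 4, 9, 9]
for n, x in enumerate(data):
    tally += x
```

Let's trace through this code step by step.

Initialize: tally = 0
Initialize: data = [5, 1, 6, 4, 9, 9]
Entering loop: for n, x in enumerate(data):

After execution: tally = 34
34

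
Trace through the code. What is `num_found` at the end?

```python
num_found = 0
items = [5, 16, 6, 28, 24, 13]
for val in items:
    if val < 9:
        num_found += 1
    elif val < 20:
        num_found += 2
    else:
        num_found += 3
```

Let's trace through this code step by step.

Initialize: num_found = 0
Initialize: items = [5, 16, 6, 28, 24, 13]
Entering loop: for val in items:

After execution: num_found = 12
12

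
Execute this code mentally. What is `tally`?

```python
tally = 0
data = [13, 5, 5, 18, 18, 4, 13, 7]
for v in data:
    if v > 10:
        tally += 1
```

Let's trace through this code step by step.

Initialize: tally = 0
Initialize: data = [13, 5, 5, 18, 18, 4, 13, 7]
Entering loop: for v in data:

After execution: tally = 4
4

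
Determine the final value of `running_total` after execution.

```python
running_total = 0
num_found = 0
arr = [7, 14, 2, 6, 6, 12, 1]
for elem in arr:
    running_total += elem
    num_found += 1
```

Let's trace through this code step by step.

Initialize: running_total = 0
Initialize: num_found = 0
Initialize: arr = [7, 14, 2, 6, 6, 12, 1]
Entering loop: for elem in arr:

After execution: running_total = 48
48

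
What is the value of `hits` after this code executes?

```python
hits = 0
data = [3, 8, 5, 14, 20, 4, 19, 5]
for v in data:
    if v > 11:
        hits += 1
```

Let's trace through this code step by step.

Initialize: hits = 0
Initialize: data = [3, 8, 5, 14, 20, 4, 19, 5]
Entering loop: for v in data:

After execution: hits = 3
3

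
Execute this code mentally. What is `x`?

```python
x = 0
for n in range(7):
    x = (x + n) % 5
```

Let's trace through this code step by step.

Initialize: x = 0
Entering loop: for n in range(7):

After execution: x = 1
1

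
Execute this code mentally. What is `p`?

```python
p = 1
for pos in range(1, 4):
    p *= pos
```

Let's trace through this code step by step.

Initialize: p = 1
Entering loop: for pos in range(1, 4):

After execution: p = 6
6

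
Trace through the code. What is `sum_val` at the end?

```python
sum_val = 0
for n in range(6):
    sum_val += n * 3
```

Let's trace through this code step by step.

Initialize: sum_val = 0
Entering loop: for n in range(6):

After execution: sum_val = 45
45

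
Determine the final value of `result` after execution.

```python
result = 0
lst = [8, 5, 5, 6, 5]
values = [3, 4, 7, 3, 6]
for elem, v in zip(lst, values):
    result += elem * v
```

Let's trace through this code step by step.

Initialize: result = 0
Initialize: lst = [8, 5, 5, 6, 5]
Initialize: values = [3, 4, 7, 3, 6]
Entering loop: for elem, v in zip(lst, values):

After execution: result = 127
127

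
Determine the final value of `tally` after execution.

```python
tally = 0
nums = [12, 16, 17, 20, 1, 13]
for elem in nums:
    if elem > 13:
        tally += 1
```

Let's trace through this code step by step.

Initialize: tally = 0
Initialize: nums = [12, 16, 17, 20, 1, 13]
Entering loop: for elem in nums:

After execution: tally = 3
3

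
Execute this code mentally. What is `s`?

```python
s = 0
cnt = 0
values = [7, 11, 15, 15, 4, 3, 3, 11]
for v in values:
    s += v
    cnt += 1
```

Let's trace through this code step by step.

Initialize: s = 0
Initialize: cnt = 0
Initialize: values = [7, 11, 15, 15, 4, 3, 3, 11]
Entering loop: for v in values:

After execution: s = 69
69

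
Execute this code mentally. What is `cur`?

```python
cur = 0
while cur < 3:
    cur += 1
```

Let's trace through this code step by step.

Initialize: cur = 0
Entering loop: while cur < 3:

After execution: cur = 3
3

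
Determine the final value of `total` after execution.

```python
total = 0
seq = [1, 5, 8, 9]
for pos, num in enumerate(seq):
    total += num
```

Let's trace through this code step by step.

Initialize: total = 0
Initialize: seq = [1, 5, 8, 9]
Entering loop: for pos, num in enumerate(seq):

After execution: total = 23
23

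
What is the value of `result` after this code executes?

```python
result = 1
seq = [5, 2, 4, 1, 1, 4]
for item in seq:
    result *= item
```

Let's trace through this code step by step.

Initialize: result = 1
Initialize: seq = [5, 2, 4, 1, 1, 4]
Entering loop: for item in seq:

After execution: result = 160
160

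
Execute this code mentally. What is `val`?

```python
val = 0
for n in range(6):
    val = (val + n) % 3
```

Let's trace through this code step by step.

Initialize: val = 0
Entering loop: for n in range(6):

After execution: val = 0
0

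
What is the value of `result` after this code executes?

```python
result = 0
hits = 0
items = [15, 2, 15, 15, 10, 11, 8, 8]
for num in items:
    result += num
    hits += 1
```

Let's trace through this code step by step.

Initialize: result = 0
Initialize: hits = 0
Initialize: items = [15, 2, 15, 15, 10, 11, 8, 8]
Entering loop: for num in items:

After execution: result = 84
84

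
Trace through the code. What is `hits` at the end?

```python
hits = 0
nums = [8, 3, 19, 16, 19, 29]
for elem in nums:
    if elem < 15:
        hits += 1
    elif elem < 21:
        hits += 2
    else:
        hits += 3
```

Let's trace through this code step by step.

Initialize: hits = 0
Initialize: nums = [8, 3, 19, 16, 19, 29]
Entering loop: for elem in nums:

After execution: hits = 11
11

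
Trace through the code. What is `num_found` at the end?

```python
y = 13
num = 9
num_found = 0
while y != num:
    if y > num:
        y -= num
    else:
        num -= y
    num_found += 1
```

Let's trace through this code step by step.

Initialize: y = 13
Initialize: num = 9
Initialize: num_found = 0
Entering loop: while y != num:

After execution: num_found = 6
6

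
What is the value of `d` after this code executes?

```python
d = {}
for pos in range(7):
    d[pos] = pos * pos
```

Let's trace through this code step by step.

Initialize: d = {}
Entering loop: for pos in range(7):

After execution: d = {0: 0, 1: 1, 2: 4, 3: 9, 4: 16, 5: 25, 6: 36}
{0: 0, 1: 1, 2: 4, 3: 9, 4: 16, 5: 25, 6: 36}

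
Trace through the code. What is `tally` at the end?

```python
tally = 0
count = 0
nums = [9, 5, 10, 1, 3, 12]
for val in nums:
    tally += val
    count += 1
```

Let's trace through this code step by step.

Initialize: tally = 0
Initialize: count = 0
Initialize: nums = [9, 5, 10, 1, 3, 12]
Entering loop: for val in nums:

After execution: tally = 40
40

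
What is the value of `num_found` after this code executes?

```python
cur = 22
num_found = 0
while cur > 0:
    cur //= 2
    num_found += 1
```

Let's trace through this code step by step.

Initialize: cur = 22
Initialize: num_found = 0
Entering loop: while cur > 0:

After execution: num_found = 5
5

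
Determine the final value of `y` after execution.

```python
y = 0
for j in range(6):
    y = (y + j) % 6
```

Let's trace through this code step by step.

Initialize: y = 0
Entering loop: for j in range(6):

After execution: y = 3
3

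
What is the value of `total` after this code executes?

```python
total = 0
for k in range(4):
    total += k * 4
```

Let's trace through this code step by step.

Initialize: total = 0
Entering loop: for k in range(4):

After execution: total = 24
24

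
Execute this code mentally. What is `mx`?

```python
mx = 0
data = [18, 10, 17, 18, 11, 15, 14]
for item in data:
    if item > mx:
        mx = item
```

Let's trace through this code step by step.

Initialize: mx = 0
Initialize: data = [18, 10, 17, 18, 11, 15, 14]
Entering loop: for item in data:

After execution: mx = 18
18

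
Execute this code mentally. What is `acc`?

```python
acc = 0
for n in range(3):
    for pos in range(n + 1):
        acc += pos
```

Let's trace through this code step by step.

Initialize: acc = 0
Entering loop: for n in range(3):

After execution: acc = 4
4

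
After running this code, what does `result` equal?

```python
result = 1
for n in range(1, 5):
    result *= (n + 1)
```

Let's trace through this code step by step.

Initialize: result = 1
Entering loop: for n in range(1, 5):

After execution: result = 120
120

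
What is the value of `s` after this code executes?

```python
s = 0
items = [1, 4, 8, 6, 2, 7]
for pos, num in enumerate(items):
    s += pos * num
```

Let's trace through this code step by step.

Initialize: s = 0
Initialize: items = [1, 4, 8, 6, 2, 7]
Entering loop: for pos, num in enumerate(items):

After execution: s = 81
81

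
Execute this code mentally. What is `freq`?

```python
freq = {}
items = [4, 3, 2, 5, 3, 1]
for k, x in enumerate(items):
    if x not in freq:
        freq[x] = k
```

Let's trace through this code step by step.

Initialize: freq = {}
Initialize: items = [4, 3, 2, 5, 3, 1]
Entering loop: for k, x in enumerate(items):

After execution: freq = {4: 0, 3: 1, 2: 2, 5: 3, 1: 5}
{4: 0, 3: 1, 2: 2, 5: 3, 1: 5}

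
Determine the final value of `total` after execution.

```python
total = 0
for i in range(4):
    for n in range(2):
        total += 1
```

Let's trace through this code step by step.

Initialize: total = 0
Entering loop: for i in range(4):

After execution: total = 8
8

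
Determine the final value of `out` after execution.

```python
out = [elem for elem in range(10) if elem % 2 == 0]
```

Let's trace through this code step by step.

Initialize: out = [elem for elem in range(10) if elem % 2 == 0]

After execution: out = [0, 2, 4, 6, 8]
[0, 2, 4, 6, 8]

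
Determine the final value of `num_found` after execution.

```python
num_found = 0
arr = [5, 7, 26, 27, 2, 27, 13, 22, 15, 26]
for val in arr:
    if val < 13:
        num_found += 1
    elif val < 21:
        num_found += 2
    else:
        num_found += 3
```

Let's trace through this code step by step.

Initialize: num_found = 0
Initialize: arr = [5, 7, 26, 27, 2, 27, 13, 22, 15, 26]
Entering loop: for val in arr:

After execution: num_found = 22
22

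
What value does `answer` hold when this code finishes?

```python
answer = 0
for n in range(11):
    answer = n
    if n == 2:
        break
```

Let's trace through this code step by step.

Initialize: answer = 0
Entering loop: for n in range(11):

After execution: answer = 2
2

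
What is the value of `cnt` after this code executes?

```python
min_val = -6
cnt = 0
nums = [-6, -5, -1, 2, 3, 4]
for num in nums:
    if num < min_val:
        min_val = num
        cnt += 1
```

Let's trace through this code step by step.

Initialize: min_val = -6
Initialize: cnt = 0
Initialize: nums = [-6, -5, -1, 2, 3, 4]
Entering loop: for num in nums:

After execution: cnt = 0
0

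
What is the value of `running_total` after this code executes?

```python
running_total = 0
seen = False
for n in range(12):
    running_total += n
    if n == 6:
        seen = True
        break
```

Let's trace through this code step by step.

Initialize: running_total = 0
Initialize: seen = False
Entering loop: for n in range(12):

After execution: running_total = 21
21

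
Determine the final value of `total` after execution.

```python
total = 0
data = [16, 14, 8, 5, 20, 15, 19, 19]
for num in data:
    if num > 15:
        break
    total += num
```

Let's trace through this code step by step.

Initialize: total = 0
Initialize: data = [16, 14, 8, 5, 20, 15, 19, 19]
Entering loop: for num in data:

After execution: total = 0
0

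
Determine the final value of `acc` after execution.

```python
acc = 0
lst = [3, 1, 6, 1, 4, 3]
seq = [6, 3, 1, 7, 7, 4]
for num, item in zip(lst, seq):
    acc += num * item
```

Let's trace through this code step by step.

Initialize: acc = 0
Initialize: lst = [3, 1, 6, 1, 4, 3]
Initialize: seq = [6, 3, 1, 7, 7, 4]
Entering loop: for num, item in zip(lst, seq):

After execution: acc = 74
74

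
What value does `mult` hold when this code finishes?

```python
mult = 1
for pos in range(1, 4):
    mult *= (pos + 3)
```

Let's trace through this code step by step.

Initialize: mult = 1
Entering loop: for pos in range(1, 4):

After execution: mult = 120
120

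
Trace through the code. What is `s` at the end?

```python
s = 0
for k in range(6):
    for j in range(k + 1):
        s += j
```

Let's trace through this code step by step.

Initialize: s = 0
Entering loop: for k in range(6):

After execution: s = 35
35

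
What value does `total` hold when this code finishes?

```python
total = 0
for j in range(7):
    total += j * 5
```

Let's trace through this code step by step.

Initialize: total = 0
Entering loop: for j in range(7):

After execution: total = 105
105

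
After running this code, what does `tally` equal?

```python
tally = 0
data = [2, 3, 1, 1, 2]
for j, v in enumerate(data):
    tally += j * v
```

Let's trace through this code step by step.

Initialize: tally = 0
Initialize: data = [2, 3, 1, 1, 2]
Entering loop: for j, v in enumerate(data):

After execution: tally = 16
16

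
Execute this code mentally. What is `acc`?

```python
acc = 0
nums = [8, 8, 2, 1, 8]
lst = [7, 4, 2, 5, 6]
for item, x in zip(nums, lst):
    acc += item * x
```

Let's trace through this code step by step.

Initialize: acc = 0
Initialize: nums = [8, 8, 2, 1, 8]
Initialize: lst = [7, 4, 2, 5, 6]
Entering loop: for item, x in zip(nums, lst):

After execution: acc = 145
145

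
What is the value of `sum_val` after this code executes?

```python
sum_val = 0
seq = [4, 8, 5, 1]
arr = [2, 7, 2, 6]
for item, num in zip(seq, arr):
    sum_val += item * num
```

Let's trace through this code step by step.

Initialize: sum_val = 0
Initialize: seq = [4, 8, 5, 1]
Initialize: arr = [2, 7, 2, 6]
Entering loop: for item, num in zip(seq, arr):

After execution: sum_val = 80
80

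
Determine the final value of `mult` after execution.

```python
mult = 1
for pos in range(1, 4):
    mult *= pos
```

Let's trace through this code step by step.

Initialize: mult = 1
Entering loop: for pos in range(1, 4):

After execution: mult = 6
6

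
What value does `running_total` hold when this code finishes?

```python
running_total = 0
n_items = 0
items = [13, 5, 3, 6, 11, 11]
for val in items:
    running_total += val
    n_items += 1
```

Let's trace through this code step by step.

Initialize: running_total = 0
Initialize: n_items = 0
Initialize: items = [13, 5, 3, 6, 11, 11]
Entering loop: for val in items:

After execution: running_total = 49
49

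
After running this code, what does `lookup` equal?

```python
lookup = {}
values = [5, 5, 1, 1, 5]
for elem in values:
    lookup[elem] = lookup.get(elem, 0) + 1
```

Let's trace through this code step by step.

Initialize: lookup = {}
Initialize: values = [5, 5, 1, 1, 5]
Entering loop: for elem in values:

After execution: lookup = {5: 3, 1: 2}
{5: 3, 1: 2}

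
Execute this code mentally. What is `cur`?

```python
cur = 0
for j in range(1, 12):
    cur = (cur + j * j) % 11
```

Let's trace through this code step by step.

Initialize: cur = 0
Entering loop: for j in range(1, 12):

After execution: cur = 0
0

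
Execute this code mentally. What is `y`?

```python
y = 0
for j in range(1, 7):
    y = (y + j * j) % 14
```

Let's trace through this code step by step.

Initialize: y = 0
Entering loop: for j in range(1, 7):

After execution: y = 7
7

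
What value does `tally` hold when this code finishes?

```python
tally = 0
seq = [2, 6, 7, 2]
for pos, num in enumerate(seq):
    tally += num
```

Let's trace through this code step by step.

Initialize: tally = 0
Initialize: seq = [2, 6, 7, 2]
Entering loop: for pos, num in enumerate(seq):

After execution: tally = 17
17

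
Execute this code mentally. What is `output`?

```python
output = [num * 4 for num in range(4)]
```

Let's trace through this code step by step.

Initialize: output = [num * 4 for num in range(4)]

After execution: output = [0, 4, 8, 12]
[0, 4, 8, 12]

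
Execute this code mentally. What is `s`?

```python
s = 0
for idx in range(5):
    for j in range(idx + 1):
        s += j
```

Let's trace through this code step by step.

Initialize: s = 0
Entering loop: for idx in range(5):

After execution: s = 20
20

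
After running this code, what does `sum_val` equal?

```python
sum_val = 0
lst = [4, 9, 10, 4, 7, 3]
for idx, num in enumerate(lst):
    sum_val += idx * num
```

Let's trace through this code step by step.

Initialize: sum_val = 0
Initialize: lst = [4, 9, 10, 4, 7, 3]
Entering loop: for idx, num in enumerate(lst):

After execution: sum_val = 84
84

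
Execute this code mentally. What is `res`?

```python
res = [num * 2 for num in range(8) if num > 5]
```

Let's trace through this code step by step.

Initialize: res = [num * 2 for num in range(8) if num > 5]

After execution: res = [12, 14]
[12, 14]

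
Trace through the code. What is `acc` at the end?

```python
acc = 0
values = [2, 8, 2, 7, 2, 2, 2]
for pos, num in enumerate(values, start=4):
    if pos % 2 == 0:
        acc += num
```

Let's trace through this code step by step.

Initialize: acc = 0
Initialize: values = [2, 8, 2, 7, 2, 2, 2]
Entering loop: for pos, num in enumerate(values, start=4):

After execution: acc = 8
8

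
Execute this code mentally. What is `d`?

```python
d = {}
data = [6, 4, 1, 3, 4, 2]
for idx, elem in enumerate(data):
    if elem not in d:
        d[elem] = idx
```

Let's trace through this code step by step.

Initialize: d = {}
Initialize: data = [6, 4, 1, 3, 4, 2]
Entering loop: for idx, elem in enumerate(data):

After execution: d = {6: 0, 4: 1, 1: 2, 3: 3, 2: 5}
{6: 0, 4: 1, 1: 2, 3: 3, 2: 5}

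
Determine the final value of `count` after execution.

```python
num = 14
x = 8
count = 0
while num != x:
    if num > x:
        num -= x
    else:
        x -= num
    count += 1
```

Let's trace through this code step by step.

Initialize: num = 14
Initialize: x = 8
Initialize: count = 0
Entering loop: while num != x:

After execution: count = 4
4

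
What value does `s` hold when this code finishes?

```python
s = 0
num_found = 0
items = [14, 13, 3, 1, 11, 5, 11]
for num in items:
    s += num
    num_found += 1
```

Let's trace through this code step by step.

Initialize: s = 0
Initialize: num_found = 0
Initialize: items = [14, 13, 3, 1, 11, 5, 11]
Entering loop: for num in items:

After execution: s = 58
58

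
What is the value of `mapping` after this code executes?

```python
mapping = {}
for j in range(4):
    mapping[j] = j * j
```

Let's trace through this code step by step.

Initialize: mapping = {}
Entering loop: for j in range(4):

After execution: mapping = {0: 0, 1: 1, 2: 4, 3: 9}
{0: 0, 1: 1, 2: 4, 3: 9}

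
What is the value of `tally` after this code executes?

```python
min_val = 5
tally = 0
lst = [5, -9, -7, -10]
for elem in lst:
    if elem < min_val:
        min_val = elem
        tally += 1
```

Let's trace through this code step by step.

Initialize: min_val = 5
Initialize: tally = 0
Initialize: lst = [5, -9, -7, -10]
Entering loop: for elem in lst:

After execution: tally = 2
2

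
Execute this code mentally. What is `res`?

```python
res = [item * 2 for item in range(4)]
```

Let's trace through this code step by step.

Initialize: res = [item * 2 for item in range(4)]

After execution: res = [0, 2, 4, 6]
[0, 2, 4, 6]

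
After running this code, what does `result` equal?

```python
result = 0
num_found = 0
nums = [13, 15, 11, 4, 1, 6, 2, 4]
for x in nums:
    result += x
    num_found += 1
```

Let's trace through this code step by step.

Initialize: result = 0
Initialize: num_found = 0
Initialize: nums = [13, 15, 11, 4, 1, 6, 2, 4]
Entering loop: for x in nums:

After execution: result = 56
56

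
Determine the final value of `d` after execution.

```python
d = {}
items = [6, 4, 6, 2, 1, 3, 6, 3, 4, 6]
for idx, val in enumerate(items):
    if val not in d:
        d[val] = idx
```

Let's trace through this code step by step.

Initialize: d = {}
Initialize: items = [6, 4, 6, 2, 1, 3, 6, 3, 4, 6]
Entering loop: for idx, val in enumerate(items):

After execution: d = {6: 0, 4: 1, 2: 3, 1: 4, 3: 5}
{6: 0, 4: 1, 2: 3, 1: 4, 3: 5}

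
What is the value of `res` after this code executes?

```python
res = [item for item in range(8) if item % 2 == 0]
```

Let's trace through this code step by step.

Initialize: res = [item for item in range(8) if item % 2 == 0]

After execution: res = [0, 2, 4, 6]
[0, 2, 4, 6]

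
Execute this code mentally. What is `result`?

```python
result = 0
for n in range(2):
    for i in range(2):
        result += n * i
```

Let's trace through this code step by step.

Initialize: result = 0
Entering loop: for n in range(2):

After execution: result = 1
1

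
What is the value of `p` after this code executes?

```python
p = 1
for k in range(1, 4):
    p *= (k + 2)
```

Let's trace through this code step by step.

Initialize: p = 1
Entering loop: for k in range(1, 4):

After execution: p = 60
60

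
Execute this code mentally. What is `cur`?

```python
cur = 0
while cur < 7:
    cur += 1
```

Let's trace through this code step by step.

Initialize: cur = 0
Entering loop: while cur < 7:

After execution: cur = 7
7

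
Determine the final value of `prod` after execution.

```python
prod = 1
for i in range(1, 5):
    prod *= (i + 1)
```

Let's trace through this code step by step.

Initialize: prod = 1
Entering loop: for i in range(1, 5):

After execution: prod = 120
120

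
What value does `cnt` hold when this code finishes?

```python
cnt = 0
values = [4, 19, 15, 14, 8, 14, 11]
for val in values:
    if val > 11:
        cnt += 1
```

Let's trace through this code step by step.

Initialize: cnt = 0
Initialize: values = [4, 19, 15, 14, 8, 14, 11]
Entering loop: for val in values:

After execution: cnt = 4
4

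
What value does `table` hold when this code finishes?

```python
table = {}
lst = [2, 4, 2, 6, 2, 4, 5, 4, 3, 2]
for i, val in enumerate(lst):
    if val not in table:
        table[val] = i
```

Let's trace through this code step by step.

Initialize: table = {}
Initialize: lst = [2, 4, 2, 6, 2, 4, 5, 4, 3, 2]
Entering loop: for i, val in enumerate(lst):

After execution: table = {2: 0, 4: 1, 6: 3, 5: 6, 3: 8}
{2: 0, 4: 1, 6: 3, 5: 6, 3: 8}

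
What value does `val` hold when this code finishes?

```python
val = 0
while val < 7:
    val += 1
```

Let's trace through this code step by step.

Initialize: val = 0
Entering loop: while val < 7:

After execution: val = 7
7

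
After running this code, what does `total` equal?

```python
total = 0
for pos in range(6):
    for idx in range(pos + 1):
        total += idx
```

Let's trace through this code step by step.

Initialize: total = 0
Entering loop: for pos in range(6):

After execution: total = 35
35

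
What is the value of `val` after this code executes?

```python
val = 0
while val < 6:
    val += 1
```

Let's trace through this code step by step.

Initialize: val = 0
Entering loop: while val < 6:

After execution: val = 6
6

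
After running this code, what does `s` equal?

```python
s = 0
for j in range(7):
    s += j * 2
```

Let's trace through this code step by step.

Initialize: s = 0
Entering loop: for j in range(7):

After execution: s = 42
42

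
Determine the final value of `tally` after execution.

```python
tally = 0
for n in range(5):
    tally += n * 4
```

Let's trace through this code step by step.

Initialize: tally = 0
Entering loop: for n in range(5):

After execution: tally = 40
40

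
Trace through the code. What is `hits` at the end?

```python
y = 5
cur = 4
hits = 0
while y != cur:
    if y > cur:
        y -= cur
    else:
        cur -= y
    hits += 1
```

Let's trace through this code step by step.

Initialize: y = 5
Initialize: cur = 4
Initialize: hits = 0
Entering loop: while y != cur:

After execution: hits = 4
4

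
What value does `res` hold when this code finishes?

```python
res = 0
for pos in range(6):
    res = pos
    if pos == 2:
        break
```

Let's trace through this code step by step.

Initialize: res = 0
Entering loop: for pos in range(6):

After execution: res = 2
2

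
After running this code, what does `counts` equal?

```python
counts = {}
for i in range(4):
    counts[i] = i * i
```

Let's trace through this code step by step.

Initialize: counts = {}
Entering loop: for i in range(4):

After execution: counts = {0: 0, 1: 1, 2: 4, 3: 9}
{0: 0, 1: 1, 2: 4, 3: 9}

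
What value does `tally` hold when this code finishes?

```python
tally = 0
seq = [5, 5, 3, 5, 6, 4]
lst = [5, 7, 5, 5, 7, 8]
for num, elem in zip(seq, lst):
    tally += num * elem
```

Let's trace through this code step by step.

Initialize: tally = 0
Initialize: seq = [5, 5, 3, 5, 6, 4]
Initialize: lst = [5, 7, 5, 5, 7, 8]
Entering loop: for num, elem in zip(seq, lst):

After execution: tally = 174
174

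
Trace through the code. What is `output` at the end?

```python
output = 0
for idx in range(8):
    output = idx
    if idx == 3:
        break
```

Let's trace through this code step by step.

Initialize: output = 0
Entering loop: for idx in range(8):

After execution: output = 3
3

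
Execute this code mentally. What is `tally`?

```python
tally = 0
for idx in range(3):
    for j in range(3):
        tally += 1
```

Let's trace through this code step by step.

Initialize: tally = 0
Entering loop: for idx in range(3):

After execution: tally = 9
9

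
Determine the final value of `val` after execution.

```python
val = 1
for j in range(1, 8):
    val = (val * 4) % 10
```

Let's trace through this code step by step.

Initialize: val = 1
Entering loop: for j in range(1, 8):

After execution: val = 4
4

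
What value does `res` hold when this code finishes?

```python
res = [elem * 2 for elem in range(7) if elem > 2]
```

Let's trace through this code step by step.

Initialize: res = [elem * 2 for elem in range(7) if elem > 2]

After execution: res = [6, 8, 10, 12]
[6, 8, 10, 12]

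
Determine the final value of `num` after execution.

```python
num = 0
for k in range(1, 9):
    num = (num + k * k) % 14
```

Let's trace through this code step by step.

Initialize: num = 0
Entering loop: for k in range(1, 9):

After execution: num = 8
8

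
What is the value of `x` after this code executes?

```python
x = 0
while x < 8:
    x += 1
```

Let's trace through this code step by step.

Initialize: x = 0
Entering loop: while x < 8:

After execution: x = 8
8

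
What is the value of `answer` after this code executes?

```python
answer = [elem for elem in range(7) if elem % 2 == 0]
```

Let's trace through this code step by step.

Initialize: answer = [elem for elem in range(7) if elem % 2 == 0]

After execution: answer = [0, 2, 4, 6]
[0, 2, 4, 6]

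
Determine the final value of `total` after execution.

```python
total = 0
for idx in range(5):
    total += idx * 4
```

Let's trace through this code step by step.

Initialize: total = 0
Entering loop: for idx in range(5):

After execution: total = 40
40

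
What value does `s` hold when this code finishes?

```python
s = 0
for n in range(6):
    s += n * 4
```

Let's trace through this code step by step.

Initialize: s = 0
Entering loop: for n in range(6):

After execution: s = 60
60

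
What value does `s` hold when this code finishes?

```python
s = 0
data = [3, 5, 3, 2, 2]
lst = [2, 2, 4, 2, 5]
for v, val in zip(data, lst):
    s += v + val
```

Let's trace through this code step by step.

Initialize: s = 0
Initialize: data = [3, 5, 3, 2, 2]
Initialize: lst = [2, 2, 4, 2, 5]
Entering loop: for v, val in zip(data, lst):

After execution: s = 30
30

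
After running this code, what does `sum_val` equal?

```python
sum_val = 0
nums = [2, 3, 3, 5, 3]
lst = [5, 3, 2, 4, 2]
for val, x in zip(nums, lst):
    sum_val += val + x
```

Let's trace through this code step by step.

Initialize: sum_val = 0
Initialize: nums = [2, 3, 3, 5, 3]
Initialize: lst = [5, 3, 2, 4, 2]
Entering loop: for val, x in zip(nums, lst):

After execution: sum_val = 32
32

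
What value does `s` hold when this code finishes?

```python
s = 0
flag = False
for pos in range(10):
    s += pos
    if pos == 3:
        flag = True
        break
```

Let's trace through this code step by step.

Initialize: s = 0
Initialize: flag = False
Entering loop: for pos in range(10):

After execution: s = 6
6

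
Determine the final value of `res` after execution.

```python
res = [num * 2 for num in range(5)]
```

Let's trace through this code step by step.

Initialize: res = [num * 2 for num in range(5)]

After execution: res = [0, 2, 4, 6, 8]
[0, 2, 4, 6, 8]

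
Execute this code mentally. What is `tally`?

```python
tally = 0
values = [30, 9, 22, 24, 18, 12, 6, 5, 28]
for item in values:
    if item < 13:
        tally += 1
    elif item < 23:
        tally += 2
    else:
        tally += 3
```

Let's trace through this code step by step.

Initialize: tally = 0
Initialize: values = [30, 9, 22, 24, 18, 12, 6, 5, 28]
Entering loop: for item in values:

After execution: tally = 17
17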